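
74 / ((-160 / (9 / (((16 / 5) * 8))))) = -333 / 2048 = -0.16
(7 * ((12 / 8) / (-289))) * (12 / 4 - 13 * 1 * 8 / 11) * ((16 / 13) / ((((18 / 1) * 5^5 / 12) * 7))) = 1136 / 129146875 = 0.00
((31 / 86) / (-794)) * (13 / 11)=-403 / 751124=-0.00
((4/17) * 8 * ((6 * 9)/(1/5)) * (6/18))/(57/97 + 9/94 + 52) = 26259840/8166239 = 3.22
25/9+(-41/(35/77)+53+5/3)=-1474/45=-32.76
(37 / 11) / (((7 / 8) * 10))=148 / 385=0.38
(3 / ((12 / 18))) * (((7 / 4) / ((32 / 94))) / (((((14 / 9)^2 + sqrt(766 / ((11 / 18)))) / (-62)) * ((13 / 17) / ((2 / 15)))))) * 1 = 732554361 / 1510356640 - 330261057 * sqrt(4213) / 3020713280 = -6.61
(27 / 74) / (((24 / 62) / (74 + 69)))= 39897 / 296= 134.79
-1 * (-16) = 16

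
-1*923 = -923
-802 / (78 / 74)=-29674 / 39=-760.87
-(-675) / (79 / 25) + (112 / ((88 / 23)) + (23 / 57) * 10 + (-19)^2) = 30111874 / 49533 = 607.92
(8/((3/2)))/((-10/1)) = -8/15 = -0.53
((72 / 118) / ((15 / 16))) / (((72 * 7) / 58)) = 0.07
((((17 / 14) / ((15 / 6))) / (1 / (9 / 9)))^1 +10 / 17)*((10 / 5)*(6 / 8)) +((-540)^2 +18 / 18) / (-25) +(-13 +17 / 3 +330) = -11339.76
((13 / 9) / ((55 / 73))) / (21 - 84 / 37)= 35113 / 343035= 0.10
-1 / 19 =-0.05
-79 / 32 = -2.47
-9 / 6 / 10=-3 / 20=-0.15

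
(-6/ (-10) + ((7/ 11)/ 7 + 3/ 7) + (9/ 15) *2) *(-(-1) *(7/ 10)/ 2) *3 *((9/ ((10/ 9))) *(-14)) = -1518993/ 5500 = -276.18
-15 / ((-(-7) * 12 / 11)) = -55 / 28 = -1.96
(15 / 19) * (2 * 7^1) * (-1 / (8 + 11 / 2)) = -140 / 171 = -0.82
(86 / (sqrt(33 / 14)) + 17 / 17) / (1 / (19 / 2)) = 19 / 2 + 817 * sqrt(462) / 33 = 541.64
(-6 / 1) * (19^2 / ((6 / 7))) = -2527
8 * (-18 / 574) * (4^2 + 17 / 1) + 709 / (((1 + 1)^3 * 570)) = -8.12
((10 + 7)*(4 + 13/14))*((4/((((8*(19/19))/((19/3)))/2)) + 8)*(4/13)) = 369.52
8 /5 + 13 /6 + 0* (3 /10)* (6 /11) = 113 /30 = 3.77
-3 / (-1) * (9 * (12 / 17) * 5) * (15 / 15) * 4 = 6480 / 17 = 381.18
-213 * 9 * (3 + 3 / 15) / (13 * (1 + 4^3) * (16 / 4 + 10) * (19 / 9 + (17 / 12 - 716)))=552096 / 758569175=0.00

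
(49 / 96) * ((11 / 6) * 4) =539 / 144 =3.74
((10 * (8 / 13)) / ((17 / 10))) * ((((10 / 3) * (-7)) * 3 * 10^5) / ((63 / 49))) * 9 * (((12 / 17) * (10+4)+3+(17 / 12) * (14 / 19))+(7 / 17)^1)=-2543206832.63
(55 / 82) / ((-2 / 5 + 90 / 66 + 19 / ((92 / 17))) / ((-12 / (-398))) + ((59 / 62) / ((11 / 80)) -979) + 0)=-8627300 / 10594532717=-0.00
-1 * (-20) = 20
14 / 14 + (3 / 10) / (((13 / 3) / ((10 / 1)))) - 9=-95 / 13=-7.31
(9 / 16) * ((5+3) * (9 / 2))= 20.25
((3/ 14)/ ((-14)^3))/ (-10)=0.00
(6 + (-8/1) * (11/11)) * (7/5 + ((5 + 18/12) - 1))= -69/5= -13.80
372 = 372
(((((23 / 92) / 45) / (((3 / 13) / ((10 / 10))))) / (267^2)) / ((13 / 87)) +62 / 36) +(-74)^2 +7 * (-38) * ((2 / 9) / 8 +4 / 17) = 1179668985793 / 218144340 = 5407.75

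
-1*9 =-9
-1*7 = -7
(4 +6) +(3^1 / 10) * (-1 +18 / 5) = 539 / 50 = 10.78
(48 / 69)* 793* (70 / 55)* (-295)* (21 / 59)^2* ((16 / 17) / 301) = -895265280 / 10911637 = -82.05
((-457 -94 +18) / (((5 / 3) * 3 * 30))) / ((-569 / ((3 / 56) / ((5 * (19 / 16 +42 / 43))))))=22919 / 741335875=0.00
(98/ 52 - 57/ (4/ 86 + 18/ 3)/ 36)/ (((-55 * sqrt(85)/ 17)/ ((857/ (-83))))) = 52277 * sqrt(85)/ 858000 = 0.56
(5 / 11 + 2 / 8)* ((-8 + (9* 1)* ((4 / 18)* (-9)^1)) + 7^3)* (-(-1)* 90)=442215 / 22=20100.68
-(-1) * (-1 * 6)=-6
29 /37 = 0.78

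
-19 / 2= -9.50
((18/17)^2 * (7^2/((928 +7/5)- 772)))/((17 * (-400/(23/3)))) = -30429/77330620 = -0.00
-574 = -574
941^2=885481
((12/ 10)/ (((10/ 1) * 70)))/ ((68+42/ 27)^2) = 243/ 685783000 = 0.00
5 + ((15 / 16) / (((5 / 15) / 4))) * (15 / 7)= 815 / 28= 29.11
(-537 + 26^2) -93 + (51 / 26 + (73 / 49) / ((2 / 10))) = 70593 / 1274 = 55.41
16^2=256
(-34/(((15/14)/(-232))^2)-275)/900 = -358745011/202500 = -1771.58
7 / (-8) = -0.88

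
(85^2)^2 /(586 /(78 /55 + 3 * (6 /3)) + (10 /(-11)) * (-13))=23427640500 /40757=574812.68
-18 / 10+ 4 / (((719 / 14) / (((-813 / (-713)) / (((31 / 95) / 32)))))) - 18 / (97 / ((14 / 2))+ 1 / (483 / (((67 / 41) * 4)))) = 122475132424857 / 21826230544085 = 5.61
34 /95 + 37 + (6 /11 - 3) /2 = 75513 /2090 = 36.13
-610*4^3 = -39040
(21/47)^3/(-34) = -9261/3529982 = -0.00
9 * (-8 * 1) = -72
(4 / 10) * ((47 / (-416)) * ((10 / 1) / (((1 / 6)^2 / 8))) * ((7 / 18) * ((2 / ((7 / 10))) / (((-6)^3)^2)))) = -235 / 75816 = -0.00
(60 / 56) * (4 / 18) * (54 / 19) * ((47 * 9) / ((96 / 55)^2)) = 6397875 / 68096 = 93.95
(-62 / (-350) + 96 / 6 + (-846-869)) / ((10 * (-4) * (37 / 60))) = 445941 / 6475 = 68.87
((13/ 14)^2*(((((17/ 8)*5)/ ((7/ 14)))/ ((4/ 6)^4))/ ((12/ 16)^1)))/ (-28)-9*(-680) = 536997105/ 87808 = 6115.58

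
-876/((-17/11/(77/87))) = 247324/493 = 501.67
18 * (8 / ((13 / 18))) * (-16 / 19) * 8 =-331776 / 247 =-1343.22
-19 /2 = -9.50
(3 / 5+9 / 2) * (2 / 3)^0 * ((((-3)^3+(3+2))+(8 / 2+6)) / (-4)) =153 / 10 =15.30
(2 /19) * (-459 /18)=-51 /19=-2.68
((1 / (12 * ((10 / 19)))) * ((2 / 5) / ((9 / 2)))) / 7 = 19 / 9450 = 0.00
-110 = -110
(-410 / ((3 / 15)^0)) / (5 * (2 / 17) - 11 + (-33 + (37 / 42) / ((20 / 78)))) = 975800 / 95143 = 10.26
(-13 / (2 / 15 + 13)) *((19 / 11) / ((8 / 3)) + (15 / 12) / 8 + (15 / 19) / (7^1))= -8369205 / 9222752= -0.91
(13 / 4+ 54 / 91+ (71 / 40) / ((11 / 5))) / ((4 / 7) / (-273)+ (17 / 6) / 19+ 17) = 4952787 / 18262684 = 0.27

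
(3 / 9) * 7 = 7 / 3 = 2.33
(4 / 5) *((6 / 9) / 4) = 2 / 15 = 0.13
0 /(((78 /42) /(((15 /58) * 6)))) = 0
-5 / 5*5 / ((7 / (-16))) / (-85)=-16 / 119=-0.13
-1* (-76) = 76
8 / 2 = 4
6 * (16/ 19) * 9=864/ 19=45.47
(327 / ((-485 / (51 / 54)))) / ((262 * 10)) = -1853 / 7624200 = -0.00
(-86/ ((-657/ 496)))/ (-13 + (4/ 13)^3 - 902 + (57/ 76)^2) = -1499443712/ 21118136931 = -0.07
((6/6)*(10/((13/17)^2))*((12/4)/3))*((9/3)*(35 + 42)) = 667590/169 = 3950.24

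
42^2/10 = 882/5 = 176.40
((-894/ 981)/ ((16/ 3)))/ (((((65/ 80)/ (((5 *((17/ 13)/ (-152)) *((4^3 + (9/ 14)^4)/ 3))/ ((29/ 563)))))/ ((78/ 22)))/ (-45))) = -790998425913375/ 1319733583168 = -599.36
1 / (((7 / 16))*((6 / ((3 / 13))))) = 8 / 91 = 0.09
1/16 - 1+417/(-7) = -60.51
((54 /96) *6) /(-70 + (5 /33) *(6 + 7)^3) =891 /69400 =0.01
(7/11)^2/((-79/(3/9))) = -49/28677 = -0.00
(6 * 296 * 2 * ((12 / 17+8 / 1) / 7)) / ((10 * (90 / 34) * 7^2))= 87616 / 25725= 3.41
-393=-393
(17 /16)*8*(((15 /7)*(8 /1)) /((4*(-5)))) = -51 /7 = -7.29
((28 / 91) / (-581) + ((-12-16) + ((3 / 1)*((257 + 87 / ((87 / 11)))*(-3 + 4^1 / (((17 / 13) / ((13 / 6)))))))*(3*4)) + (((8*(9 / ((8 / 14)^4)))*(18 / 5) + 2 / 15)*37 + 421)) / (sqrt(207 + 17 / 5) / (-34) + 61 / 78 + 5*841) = 29.81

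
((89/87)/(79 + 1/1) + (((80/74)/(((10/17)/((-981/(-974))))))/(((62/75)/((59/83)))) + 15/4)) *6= 1727815893643/53780948920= 32.13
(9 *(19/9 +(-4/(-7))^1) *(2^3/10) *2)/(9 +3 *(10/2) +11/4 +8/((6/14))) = 16224/19075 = 0.85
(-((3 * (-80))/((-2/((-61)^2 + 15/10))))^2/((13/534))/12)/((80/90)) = -9989515805625/13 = -768424292740.38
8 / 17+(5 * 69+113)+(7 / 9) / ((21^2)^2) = 1948866335 / 4250799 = 458.47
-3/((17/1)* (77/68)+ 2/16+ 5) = -8/65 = -0.12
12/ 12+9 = 10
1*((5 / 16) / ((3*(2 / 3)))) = 5 / 32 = 0.16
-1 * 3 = -3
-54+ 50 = -4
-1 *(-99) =99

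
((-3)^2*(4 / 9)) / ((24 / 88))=44 / 3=14.67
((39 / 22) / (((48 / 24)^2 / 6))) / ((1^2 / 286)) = 1521 / 2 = 760.50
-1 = -1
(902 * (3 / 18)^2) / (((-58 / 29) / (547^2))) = -134943259 / 36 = -3748423.86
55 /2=27.50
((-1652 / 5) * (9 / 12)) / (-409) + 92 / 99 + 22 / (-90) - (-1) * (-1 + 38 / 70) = 393776 / 472395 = 0.83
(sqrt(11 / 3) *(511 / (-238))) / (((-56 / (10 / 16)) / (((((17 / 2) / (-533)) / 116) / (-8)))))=365 *sqrt(33) / 2659098624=0.00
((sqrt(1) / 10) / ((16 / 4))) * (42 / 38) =21 / 760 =0.03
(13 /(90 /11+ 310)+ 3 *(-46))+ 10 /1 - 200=-1147857 /3500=-327.96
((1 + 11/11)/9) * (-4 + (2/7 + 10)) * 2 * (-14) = -352/9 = -39.11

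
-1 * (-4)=4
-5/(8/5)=-25/8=-3.12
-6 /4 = -3 /2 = -1.50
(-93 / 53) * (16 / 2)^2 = -5952 / 53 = -112.30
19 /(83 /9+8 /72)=57 /28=2.04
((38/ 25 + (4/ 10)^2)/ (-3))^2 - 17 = -10429/ 625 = -16.69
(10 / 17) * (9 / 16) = 45 / 136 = 0.33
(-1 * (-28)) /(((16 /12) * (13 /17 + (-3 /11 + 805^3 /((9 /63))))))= 1309 /227617701239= 0.00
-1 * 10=-10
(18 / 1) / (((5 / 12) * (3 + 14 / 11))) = 2376 / 235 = 10.11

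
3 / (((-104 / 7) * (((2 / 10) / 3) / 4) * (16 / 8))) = -6.06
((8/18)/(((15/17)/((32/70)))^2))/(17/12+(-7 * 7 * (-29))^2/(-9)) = -1183744/2226199145625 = -0.00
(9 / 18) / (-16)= -1 / 32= -0.03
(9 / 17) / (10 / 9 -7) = -81 / 901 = -0.09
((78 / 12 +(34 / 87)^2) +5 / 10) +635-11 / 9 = 4851203 / 7569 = 640.93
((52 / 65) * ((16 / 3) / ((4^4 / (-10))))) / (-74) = 1 / 444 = 0.00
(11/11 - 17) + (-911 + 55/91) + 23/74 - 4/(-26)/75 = -467718089/505050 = -926.08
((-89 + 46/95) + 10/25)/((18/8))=-33484/855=-39.16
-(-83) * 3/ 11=249/ 11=22.64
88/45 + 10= 538/45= 11.96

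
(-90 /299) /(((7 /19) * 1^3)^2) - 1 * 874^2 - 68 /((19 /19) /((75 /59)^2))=-38963493172946 /51000131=-763988.10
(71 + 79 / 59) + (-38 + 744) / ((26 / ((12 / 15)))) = 360728 / 3835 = 94.06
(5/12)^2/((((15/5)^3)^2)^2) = 25/76527504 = 0.00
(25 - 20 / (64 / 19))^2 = 93025 / 256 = 363.38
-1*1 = -1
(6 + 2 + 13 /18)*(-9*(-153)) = 24021 /2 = 12010.50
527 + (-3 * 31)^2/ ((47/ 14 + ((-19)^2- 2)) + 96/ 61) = 19019585/ 34533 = 550.77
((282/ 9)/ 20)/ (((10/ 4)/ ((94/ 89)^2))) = 415292/ 594075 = 0.70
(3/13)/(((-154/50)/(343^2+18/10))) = -8815.00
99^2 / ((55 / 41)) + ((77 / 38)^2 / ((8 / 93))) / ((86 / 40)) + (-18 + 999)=5159473149 / 620920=8309.40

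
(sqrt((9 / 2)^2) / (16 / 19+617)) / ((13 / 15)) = 855 / 101738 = 0.01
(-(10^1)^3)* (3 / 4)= -750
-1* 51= -51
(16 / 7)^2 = 256 / 49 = 5.22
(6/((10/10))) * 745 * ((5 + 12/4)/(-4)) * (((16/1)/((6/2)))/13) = -3667.69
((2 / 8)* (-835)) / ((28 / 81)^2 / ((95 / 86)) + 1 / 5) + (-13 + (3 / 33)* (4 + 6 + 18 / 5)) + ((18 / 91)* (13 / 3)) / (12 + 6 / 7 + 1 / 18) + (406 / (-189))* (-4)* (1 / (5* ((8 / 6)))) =-85118770248049 / 123757540236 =-687.79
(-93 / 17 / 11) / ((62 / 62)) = -0.50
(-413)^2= 170569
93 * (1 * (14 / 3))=434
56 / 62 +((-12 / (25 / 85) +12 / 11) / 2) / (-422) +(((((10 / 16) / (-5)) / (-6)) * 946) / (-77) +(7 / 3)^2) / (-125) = 823871947 / 906582600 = 0.91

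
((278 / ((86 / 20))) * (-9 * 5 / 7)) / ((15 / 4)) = -33360 / 301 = -110.83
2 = 2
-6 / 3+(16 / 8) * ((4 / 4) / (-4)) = -5 / 2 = -2.50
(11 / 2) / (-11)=-1 / 2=-0.50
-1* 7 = -7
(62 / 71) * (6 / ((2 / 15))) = 39.30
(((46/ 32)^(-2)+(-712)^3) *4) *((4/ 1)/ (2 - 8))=509171849216/ 529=962517673.38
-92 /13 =-7.08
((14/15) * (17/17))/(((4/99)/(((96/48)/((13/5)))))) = 231/13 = 17.77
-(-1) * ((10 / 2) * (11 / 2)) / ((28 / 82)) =2255 / 28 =80.54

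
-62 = -62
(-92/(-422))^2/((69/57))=1748/44521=0.04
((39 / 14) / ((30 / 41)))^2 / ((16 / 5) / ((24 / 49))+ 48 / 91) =2.05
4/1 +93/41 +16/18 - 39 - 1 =-12119/369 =-32.84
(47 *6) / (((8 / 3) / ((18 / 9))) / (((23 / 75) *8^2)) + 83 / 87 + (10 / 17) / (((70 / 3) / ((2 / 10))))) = 5371964640 / 19563853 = 274.59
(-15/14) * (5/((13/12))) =-450/91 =-4.95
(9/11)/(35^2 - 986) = 9/2629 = 0.00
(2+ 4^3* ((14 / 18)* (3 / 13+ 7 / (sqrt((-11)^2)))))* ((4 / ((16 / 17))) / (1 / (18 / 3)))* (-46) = -22727266 / 429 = -52977.31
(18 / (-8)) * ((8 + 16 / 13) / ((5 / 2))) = -8.31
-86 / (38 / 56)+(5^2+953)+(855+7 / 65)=2107368 / 1235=1706.37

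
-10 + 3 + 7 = 0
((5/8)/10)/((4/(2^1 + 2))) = 1/16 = 0.06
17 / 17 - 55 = -54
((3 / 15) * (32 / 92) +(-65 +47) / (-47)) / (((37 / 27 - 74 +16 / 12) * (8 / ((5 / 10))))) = -33021 / 83237000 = -0.00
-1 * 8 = -8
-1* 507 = -507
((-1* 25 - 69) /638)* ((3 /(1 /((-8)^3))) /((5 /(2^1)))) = 144384 /1595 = 90.52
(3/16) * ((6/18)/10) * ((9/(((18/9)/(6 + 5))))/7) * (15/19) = 297/8512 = 0.03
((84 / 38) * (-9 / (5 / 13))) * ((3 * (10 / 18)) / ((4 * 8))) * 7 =-5733 / 304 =-18.86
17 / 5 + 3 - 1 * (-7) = 67 / 5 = 13.40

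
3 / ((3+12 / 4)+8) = 3 / 14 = 0.21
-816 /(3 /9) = -2448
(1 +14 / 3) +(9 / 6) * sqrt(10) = 3 * sqrt(10) / 2 +17 / 3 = 10.41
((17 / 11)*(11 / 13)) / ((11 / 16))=272 / 143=1.90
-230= -230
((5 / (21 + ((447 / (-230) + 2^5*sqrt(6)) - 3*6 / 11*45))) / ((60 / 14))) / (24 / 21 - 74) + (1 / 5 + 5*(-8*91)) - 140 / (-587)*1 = -7357944047697613987 / 2021656589993490 - 501830560*sqrt(6) / 3099643834743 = -3639.56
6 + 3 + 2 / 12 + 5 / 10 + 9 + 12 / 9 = 20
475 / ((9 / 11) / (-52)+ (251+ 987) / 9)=489060 / 141611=3.45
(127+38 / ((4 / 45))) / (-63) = -1109 / 126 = -8.80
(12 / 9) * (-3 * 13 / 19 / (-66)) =26 / 627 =0.04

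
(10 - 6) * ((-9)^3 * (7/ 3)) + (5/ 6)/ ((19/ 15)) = -258527/ 38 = -6803.34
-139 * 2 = -278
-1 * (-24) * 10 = 240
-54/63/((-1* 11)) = 6/77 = 0.08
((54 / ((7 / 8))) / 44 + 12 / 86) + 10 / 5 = 11728 / 3311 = 3.54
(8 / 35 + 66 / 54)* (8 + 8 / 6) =1828 / 135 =13.54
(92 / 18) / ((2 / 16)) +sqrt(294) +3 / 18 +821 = 879.20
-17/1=-17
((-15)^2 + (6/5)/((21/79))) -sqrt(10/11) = 8033/35 -sqrt(110)/11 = 228.56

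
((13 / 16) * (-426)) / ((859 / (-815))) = 2256735 / 6872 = 328.40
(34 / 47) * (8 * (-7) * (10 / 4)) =-101.28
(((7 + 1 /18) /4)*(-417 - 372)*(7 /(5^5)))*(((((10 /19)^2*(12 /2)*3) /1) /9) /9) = -233807 /1218375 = -0.19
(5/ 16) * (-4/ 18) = -5/ 72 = -0.07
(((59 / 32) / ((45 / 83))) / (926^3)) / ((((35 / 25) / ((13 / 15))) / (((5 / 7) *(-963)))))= -6811727 / 3735083138304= -0.00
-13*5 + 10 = -55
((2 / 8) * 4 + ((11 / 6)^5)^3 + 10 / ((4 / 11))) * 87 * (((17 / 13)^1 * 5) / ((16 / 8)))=10329948408238505155 / 4074936532992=2534996.15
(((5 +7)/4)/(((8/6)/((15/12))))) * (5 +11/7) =1035/56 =18.48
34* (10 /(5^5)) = 68 /625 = 0.11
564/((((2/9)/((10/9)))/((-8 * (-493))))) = 11122080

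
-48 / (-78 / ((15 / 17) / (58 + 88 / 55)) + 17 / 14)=5600 / 614533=0.01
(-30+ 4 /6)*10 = -293.33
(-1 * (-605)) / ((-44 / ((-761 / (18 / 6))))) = 41855 / 12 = 3487.92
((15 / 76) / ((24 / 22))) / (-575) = -11 / 34960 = -0.00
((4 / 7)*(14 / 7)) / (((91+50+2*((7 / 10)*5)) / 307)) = 614 / 259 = 2.37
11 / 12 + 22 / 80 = 143 / 120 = 1.19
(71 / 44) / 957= 71 / 42108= 0.00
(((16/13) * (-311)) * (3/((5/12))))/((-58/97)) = 8688096/1885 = 4609.07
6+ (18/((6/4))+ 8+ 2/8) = 105/4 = 26.25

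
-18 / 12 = -1.50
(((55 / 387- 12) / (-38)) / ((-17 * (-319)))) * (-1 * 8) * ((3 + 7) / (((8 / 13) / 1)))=-298285 / 39875319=-0.01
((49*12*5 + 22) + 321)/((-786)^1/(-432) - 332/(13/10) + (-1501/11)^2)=371819448/2080091159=0.18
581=581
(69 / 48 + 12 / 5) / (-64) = -307 / 5120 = -0.06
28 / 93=0.30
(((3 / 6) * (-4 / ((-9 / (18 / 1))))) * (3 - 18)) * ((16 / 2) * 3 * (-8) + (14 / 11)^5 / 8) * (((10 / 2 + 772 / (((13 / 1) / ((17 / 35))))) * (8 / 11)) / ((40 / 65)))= 5701553172432 / 12400927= 459768.30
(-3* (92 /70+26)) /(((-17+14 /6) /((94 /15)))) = 67398 /1925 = 35.01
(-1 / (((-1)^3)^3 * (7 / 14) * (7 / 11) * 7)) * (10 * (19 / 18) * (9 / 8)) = 1045 / 196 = 5.33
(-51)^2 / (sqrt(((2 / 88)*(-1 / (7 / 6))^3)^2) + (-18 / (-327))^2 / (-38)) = 246145128383 / 1346888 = 182751.00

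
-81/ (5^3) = -81/ 125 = -0.65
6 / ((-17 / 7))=-42 / 17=-2.47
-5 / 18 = -0.28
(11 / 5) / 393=11 / 1965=0.01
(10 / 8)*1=5 / 4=1.25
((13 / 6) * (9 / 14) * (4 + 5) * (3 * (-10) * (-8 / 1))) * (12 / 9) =28080 / 7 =4011.43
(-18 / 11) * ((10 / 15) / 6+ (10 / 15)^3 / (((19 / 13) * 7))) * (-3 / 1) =1006 / 1463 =0.69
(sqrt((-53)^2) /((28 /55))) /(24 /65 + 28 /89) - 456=-33646933 /110768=-303.76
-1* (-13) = 13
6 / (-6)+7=6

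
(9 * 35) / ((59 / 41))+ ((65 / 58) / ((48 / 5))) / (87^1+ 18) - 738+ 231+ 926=2200354939 / 3449376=637.90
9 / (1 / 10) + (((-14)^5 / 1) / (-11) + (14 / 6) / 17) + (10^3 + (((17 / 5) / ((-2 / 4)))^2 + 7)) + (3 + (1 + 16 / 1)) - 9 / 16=11232545231 / 224400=50055.91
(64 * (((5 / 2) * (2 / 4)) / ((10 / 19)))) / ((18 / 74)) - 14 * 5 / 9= 617.11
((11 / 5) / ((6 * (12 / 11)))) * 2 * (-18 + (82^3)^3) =10140982799787334847 / 90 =112677586664303720.52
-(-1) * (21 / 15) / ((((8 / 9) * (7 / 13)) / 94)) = 5499 / 20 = 274.95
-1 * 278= -278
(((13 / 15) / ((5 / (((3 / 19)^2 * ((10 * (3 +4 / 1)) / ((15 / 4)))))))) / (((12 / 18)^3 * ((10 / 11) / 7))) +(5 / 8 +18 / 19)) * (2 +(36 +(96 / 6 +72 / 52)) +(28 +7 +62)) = 2623598761 / 4693000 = 559.05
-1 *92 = -92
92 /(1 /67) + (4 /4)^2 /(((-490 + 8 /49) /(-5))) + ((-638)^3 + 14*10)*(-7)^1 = 43632364239621 /24002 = 1817863688.01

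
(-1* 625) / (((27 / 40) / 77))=-1925000 / 27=-71296.30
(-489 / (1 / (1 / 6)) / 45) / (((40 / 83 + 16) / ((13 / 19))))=-175877 / 2339280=-0.08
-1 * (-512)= 512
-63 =-63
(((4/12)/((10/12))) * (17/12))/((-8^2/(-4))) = 17/480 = 0.04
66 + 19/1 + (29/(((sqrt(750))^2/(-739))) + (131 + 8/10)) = 188.23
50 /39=1.28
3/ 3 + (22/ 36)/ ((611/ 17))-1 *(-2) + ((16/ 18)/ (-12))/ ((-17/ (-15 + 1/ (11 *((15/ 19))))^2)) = 60813040559/ 15270448050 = 3.98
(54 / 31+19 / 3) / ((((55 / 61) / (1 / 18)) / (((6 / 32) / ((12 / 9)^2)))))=0.05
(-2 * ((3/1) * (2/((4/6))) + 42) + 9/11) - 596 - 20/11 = -699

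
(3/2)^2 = 9/4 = 2.25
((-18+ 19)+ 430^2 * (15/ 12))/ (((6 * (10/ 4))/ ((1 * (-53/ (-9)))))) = 4083226/ 45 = 90738.36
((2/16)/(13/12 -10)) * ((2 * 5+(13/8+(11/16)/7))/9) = -1313/71904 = -0.02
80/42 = 40/21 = 1.90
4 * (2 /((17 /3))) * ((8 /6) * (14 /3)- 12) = -416 /51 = -8.16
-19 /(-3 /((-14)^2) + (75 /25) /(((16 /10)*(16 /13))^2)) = -25.06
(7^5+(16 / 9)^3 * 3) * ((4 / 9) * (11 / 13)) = 179880668 / 28431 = 6326.92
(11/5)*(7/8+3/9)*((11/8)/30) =0.12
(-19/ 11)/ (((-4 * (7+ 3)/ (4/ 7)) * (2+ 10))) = 19/ 9240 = 0.00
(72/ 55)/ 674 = 36/ 18535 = 0.00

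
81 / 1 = 81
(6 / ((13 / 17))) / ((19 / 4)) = 408 / 247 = 1.65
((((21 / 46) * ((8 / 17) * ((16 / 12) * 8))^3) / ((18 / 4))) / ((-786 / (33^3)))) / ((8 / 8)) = -78156660736 / 133225821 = -586.65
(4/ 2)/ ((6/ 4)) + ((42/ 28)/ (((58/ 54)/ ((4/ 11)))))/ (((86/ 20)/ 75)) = 10.19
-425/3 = -141.67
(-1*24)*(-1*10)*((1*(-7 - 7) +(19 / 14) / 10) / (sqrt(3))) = -7764*sqrt(3) / 7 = -1921.09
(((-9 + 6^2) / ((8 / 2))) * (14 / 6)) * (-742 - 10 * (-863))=124236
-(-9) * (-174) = -1566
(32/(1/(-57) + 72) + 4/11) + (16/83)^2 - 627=-17698616217/28265567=-626.15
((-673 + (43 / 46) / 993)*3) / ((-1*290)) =30741251 / 4415540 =6.96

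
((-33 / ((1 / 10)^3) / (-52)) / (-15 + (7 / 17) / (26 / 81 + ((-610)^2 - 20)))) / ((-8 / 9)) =3170194099875 / 66606093346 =47.60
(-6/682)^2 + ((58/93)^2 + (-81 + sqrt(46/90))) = -84361724/1046529 + sqrt(115)/15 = -79.90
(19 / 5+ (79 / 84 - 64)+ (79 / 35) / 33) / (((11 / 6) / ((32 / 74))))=-2187704 / 156695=-13.96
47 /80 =0.59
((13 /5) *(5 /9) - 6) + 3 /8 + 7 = 203 /72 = 2.82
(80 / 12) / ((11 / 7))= 4.24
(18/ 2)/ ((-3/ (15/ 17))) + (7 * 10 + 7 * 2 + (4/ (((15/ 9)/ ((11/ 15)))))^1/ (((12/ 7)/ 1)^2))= 1253863/ 15300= 81.95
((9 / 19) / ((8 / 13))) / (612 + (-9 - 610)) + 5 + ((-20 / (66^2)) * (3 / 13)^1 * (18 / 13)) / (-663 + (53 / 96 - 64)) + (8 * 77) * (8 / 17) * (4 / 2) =15081266660229025 / 25795166765368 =584.65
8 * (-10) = -80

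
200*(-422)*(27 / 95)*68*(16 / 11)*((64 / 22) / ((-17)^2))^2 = -29868687360 / 124244857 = -240.40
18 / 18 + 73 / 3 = 76 / 3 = 25.33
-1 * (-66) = 66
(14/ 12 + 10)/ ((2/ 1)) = 67/ 12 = 5.58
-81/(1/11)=-891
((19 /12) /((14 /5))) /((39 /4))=95 /1638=0.06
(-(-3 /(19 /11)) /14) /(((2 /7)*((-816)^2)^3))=11 /7478823604633731072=0.00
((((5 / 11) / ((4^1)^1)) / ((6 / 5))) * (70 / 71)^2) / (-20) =-6125 / 1330824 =-0.00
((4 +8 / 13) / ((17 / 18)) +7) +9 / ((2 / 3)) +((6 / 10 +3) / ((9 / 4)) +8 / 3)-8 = 143563 / 6630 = 21.65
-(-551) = 551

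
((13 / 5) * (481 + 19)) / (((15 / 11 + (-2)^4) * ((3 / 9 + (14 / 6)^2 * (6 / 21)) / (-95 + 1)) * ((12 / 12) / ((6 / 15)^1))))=-4839120 / 3247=-1490.34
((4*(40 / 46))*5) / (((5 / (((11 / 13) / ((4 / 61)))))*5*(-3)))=-2684 / 897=-2.99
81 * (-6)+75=-411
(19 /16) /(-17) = -19 /272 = -0.07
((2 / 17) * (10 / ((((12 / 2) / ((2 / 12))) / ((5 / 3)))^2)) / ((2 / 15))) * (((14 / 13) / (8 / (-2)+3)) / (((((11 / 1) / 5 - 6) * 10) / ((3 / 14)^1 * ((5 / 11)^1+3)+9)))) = 78125 / 14965236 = 0.01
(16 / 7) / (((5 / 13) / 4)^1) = 832 / 35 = 23.77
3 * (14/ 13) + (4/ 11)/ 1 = 514/ 143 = 3.59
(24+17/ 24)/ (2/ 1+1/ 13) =7709/ 648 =11.90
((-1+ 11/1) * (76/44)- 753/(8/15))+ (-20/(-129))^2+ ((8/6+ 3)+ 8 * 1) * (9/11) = -2027454317/1464408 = -1384.49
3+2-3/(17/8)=61/17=3.59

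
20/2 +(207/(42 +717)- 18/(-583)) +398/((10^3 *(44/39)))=12425333/1166000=10.66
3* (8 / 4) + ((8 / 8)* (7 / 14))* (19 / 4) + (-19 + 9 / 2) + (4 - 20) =-177 / 8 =-22.12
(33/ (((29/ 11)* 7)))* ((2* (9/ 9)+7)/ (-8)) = -3267/ 1624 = -2.01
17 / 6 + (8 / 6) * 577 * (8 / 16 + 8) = 39253 / 6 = 6542.17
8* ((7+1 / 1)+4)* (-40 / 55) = -768 / 11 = -69.82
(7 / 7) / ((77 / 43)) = 0.56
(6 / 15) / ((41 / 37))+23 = 4789 / 205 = 23.36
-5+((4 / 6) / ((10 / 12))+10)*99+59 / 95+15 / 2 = 203741 / 190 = 1072.32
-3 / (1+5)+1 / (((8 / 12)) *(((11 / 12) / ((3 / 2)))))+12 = 307 / 22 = 13.95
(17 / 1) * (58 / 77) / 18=493 / 693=0.71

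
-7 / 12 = -0.58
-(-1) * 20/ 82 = 10/ 41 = 0.24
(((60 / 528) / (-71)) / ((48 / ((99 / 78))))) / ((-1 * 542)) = 5 / 64034048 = 0.00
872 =872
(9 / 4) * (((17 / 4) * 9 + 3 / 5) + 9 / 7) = 50571 / 560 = 90.31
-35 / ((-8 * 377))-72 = -217117 / 3016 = -71.99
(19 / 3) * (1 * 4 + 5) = 57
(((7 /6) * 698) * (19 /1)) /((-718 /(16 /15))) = -371336 /16155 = -22.99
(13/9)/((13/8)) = 8/9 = 0.89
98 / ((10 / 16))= 784 / 5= 156.80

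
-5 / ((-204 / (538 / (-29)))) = -1345 / 2958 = -0.45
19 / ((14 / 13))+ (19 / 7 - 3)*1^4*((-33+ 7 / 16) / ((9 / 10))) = 7051 / 252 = 27.98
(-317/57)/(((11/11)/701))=-222217/57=-3898.54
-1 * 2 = -2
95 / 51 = 1.86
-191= -191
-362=-362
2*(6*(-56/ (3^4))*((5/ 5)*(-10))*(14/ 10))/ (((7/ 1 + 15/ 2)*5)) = 6272/ 3915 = 1.60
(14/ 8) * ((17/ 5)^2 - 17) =-238/ 25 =-9.52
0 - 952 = -952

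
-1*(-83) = 83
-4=-4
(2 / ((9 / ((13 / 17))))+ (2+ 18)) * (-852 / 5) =-3436.96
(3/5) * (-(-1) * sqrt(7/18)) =sqrt(14)/10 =0.37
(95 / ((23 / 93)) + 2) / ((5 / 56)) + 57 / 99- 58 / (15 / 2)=3276985 / 759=4317.50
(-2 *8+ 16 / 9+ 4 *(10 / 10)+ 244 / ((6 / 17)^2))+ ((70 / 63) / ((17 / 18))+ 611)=391792 / 153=2560.73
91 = 91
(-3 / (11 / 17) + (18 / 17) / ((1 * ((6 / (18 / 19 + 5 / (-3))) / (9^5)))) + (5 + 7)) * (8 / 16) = -13302468 / 3553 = -3744.01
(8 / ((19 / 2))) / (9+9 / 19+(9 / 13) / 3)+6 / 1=14590 / 2397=6.09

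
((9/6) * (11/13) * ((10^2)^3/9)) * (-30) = -55000000/13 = -4230769.23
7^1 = 7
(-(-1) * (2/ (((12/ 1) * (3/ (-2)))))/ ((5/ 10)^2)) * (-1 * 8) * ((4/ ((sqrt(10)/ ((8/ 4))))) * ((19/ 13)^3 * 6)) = 1755904 * sqrt(10)/ 32955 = 168.49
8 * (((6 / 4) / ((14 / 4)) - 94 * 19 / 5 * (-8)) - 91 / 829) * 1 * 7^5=1592775648912 / 4145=384264330.26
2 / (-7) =-2 / 7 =-0.29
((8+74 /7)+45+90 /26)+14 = 81.03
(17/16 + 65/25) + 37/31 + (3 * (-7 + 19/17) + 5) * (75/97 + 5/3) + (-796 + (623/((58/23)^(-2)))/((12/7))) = 3221294939963/2163356080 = 1489.03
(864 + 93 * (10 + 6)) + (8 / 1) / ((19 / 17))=44824 / 19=2359.16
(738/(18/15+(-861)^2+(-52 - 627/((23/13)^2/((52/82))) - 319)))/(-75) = -2667747/200846694235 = -0.00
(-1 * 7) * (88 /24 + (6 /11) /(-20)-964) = 2218433 /330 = 6722.52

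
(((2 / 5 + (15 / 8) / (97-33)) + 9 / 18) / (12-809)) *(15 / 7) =-7137 / 2856448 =-0.00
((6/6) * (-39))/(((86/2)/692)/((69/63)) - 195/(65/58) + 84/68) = 3517436/15576647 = 0.23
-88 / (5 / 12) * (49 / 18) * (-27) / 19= 77616 / 95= 817.01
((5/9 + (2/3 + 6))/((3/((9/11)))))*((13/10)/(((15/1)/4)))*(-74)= -50.53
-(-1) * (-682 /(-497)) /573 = 682 /284781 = 0.00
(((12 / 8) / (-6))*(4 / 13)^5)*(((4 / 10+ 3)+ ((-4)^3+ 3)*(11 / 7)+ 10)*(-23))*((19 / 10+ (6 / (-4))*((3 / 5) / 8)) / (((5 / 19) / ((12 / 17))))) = -204893568 / 32680375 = -6.27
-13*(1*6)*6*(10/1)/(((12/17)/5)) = -33150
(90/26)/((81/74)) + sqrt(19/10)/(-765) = 370/117-sqrt(190)/7650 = 3.16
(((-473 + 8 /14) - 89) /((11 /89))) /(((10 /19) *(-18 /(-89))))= -42673.96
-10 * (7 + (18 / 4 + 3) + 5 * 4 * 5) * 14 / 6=-8015 / 3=-2671.67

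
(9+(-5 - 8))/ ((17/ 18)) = -72/ 17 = -4.24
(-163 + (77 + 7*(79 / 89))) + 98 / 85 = -594863 / 7565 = -78.63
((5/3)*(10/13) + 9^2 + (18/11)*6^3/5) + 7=343142/2145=159.97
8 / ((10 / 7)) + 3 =43 / 5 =8.60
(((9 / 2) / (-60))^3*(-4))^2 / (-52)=-729 / 13312000000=-0.00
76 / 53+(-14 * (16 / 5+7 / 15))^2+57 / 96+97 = 41733895 / 15264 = 2734.14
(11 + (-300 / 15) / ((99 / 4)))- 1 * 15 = -476 / 99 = -4.81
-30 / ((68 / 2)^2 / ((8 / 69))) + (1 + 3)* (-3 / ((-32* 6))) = 6327 / 106352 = 0.06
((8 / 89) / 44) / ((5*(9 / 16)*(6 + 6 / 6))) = 32 / 308385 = 0.00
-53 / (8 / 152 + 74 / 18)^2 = -1549773 / 506944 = -3.06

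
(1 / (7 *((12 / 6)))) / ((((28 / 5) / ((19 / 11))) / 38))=1805 / 2156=0.84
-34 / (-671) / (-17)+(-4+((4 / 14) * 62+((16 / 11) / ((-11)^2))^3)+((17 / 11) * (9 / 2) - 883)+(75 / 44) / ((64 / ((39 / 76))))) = -16892125523679094929 / 19589150327892992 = -862.32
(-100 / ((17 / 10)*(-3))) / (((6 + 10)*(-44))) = -125 / 4488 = -0.03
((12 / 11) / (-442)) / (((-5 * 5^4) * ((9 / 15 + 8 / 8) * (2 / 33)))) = 9 / 1105000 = 0.00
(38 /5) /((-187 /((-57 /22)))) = 1083 /10285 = 0.11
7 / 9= 0.78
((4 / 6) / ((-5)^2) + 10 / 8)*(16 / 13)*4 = 6128 / 975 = 6.29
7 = 7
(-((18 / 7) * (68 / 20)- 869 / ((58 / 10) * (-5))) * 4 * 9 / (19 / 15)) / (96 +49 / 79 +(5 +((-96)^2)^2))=-9311493 / 718885429199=-0.00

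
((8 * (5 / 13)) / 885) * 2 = 16 / 2301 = 0.01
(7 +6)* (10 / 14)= 65 / 7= 9.29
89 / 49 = 1.82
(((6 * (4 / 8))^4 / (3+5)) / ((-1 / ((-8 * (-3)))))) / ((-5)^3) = 243 / 125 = 1.94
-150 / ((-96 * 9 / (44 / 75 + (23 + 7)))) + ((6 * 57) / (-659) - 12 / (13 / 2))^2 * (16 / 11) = 213169251307 / 15852993624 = 13.45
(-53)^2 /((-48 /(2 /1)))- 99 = -5185 /24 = -216.04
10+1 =11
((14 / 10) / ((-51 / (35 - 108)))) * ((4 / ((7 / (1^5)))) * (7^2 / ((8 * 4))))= 3577 / 2040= 1.75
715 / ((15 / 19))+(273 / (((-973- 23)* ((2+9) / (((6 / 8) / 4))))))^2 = 9276649584995 / 10242895872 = 905.67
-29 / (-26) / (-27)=-29 / 702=-0.04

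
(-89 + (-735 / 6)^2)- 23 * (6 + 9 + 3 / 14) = 407885 / 28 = 14567.32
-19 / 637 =-0.03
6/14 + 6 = 45/7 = 6.43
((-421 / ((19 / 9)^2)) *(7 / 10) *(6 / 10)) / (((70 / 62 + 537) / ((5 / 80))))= -22199751 / 4817761600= -0.00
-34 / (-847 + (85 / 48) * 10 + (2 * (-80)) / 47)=38352 / 939281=0.04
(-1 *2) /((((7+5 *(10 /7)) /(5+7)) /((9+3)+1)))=-728 /33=-22.06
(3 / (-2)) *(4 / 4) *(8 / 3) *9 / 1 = -36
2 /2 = 1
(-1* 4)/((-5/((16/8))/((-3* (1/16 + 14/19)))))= -729/190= -3.84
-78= -78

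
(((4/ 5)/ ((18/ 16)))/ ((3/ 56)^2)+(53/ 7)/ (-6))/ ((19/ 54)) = 73567/ 105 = 700.64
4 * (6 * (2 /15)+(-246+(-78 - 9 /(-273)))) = -588164 /455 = -1292.67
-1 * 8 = -8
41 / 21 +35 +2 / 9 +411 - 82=23069 / 63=366.17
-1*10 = -10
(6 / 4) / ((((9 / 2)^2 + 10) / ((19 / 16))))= 57 / 968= 0.06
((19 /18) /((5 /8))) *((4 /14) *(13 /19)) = 104 /315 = 0.33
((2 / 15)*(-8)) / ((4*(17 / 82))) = -328 / 255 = -1.29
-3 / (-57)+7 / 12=145 / 228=0.64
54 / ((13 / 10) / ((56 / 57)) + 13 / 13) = 30240 / 1301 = 23.24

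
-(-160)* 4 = 640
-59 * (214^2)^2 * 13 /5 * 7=-11260262044304 /5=-2252052408860.80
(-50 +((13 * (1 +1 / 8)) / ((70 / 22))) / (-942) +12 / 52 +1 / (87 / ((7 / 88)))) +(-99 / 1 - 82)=-252422657099 / 1093812720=-230.77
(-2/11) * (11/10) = -0.20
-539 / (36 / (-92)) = 12397 / 9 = 1377.44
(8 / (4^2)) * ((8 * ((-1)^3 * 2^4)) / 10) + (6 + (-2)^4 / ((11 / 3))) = 218 / 55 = 3.96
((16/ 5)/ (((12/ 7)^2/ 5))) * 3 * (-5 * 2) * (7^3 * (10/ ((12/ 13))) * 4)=-21849100/ 9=-2427677.78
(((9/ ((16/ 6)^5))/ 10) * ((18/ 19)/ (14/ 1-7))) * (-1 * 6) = -59049/ 10895360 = -0.01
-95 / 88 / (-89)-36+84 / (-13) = -4322029 / 101816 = -42.45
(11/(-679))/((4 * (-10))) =11/27160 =0.00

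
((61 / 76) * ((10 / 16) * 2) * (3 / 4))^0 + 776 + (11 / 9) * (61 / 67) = 469202 / 603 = 778.11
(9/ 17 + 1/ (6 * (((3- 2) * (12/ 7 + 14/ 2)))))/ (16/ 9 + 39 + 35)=10239/ 1414468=0.01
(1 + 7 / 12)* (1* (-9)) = -57 / 4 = -14.25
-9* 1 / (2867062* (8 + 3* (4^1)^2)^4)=-9 / 28196109770752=-0.00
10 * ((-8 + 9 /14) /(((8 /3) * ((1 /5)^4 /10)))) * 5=-862165.18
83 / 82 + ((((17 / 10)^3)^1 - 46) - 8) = -1971067 / 41000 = -48.07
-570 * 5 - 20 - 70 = -2940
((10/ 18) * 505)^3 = 16098453125/ 729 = 22082926.10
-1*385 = -385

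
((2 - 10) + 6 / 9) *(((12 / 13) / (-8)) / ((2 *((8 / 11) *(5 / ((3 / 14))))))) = 363 / 14560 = 0.02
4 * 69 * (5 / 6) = 230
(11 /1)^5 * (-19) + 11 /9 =-27539710 /9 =-3059967.78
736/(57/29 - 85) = -2668/301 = -8.86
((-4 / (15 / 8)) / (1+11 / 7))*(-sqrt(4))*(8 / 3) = 1792 / 405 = 4.42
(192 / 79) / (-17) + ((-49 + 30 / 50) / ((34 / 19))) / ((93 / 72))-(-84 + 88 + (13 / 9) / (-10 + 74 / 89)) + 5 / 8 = -2185239953 / 89927280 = -24.30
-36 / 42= -6 / 7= -0.86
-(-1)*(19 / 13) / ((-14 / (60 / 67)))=-570 / 6097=-0.09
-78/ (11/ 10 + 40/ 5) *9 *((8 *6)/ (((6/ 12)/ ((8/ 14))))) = -207360/ 49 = -4231.84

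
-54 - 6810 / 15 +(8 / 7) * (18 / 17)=-60308 / 119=-506.79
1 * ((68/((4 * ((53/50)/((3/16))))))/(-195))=-85/5512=-0.02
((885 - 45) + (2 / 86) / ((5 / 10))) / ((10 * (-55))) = -18061 / 11825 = -1.53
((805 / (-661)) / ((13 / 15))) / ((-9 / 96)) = 128800 / 8593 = 14.99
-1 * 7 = -7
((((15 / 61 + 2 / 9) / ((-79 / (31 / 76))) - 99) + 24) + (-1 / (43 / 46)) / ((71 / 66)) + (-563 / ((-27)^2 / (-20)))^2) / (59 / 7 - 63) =-676250956707292799 / 226994713207354584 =-2.98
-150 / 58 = -75 / 29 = -2.59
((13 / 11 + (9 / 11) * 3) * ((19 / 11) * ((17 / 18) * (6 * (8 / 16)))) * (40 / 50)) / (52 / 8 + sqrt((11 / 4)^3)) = 2149888 / 498399 - 41344 * sqrt(11) / 45309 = 1.29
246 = 246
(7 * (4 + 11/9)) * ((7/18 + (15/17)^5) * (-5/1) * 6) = -1013.01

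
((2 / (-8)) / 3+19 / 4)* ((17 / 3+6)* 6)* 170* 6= 333200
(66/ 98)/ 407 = 3/ 1813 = 0.00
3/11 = 0.27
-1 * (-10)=10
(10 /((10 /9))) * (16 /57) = 2.53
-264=-264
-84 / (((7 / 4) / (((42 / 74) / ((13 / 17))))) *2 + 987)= -8568 / 101155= -0.08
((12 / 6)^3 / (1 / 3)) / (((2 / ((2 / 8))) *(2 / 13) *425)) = 39 / 850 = 0.05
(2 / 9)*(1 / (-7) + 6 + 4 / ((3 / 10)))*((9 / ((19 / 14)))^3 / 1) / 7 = 1218672 / 6859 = 177.67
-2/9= -0.22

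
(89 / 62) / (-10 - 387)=-89 / 24614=-0.00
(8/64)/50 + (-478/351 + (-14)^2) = 27327551/140400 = 194.64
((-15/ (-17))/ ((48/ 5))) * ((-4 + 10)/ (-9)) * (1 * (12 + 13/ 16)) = -5125/ 6528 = -0.79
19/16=1.19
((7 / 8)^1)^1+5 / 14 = 69 / 56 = 1.23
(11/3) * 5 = 55/3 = 18.33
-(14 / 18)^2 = -49 / 81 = -0.60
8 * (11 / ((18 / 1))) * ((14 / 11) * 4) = 24.89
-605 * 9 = -5445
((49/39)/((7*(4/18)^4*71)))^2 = 234365481/218093824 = 1.07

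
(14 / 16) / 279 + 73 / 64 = 20423 / 17856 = 1.14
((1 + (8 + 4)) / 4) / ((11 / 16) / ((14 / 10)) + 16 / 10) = 1820 / 1171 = 1.55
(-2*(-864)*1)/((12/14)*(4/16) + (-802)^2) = 24192/9004859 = 0.00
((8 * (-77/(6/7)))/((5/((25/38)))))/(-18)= 5.25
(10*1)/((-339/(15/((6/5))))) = -125/339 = -0.37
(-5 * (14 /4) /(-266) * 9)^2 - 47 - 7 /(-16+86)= -1350123 /28880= -46.75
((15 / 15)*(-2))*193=-386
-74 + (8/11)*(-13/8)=-827/11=-75.18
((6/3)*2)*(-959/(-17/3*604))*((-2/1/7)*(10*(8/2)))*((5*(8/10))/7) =-131520/17969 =-7.32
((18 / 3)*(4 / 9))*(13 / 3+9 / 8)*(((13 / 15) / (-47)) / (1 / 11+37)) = -0.01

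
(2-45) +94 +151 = 202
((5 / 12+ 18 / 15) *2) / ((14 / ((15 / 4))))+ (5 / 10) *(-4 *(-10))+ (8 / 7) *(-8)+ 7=2097 / 112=18.72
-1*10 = -10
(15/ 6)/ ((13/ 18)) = 45/ 13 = 3.46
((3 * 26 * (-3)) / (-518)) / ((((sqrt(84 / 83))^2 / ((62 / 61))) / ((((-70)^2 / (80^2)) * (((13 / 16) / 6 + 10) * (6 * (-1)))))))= -21.12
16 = 16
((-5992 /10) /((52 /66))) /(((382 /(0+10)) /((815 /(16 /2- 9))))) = 40288710 /2483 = 16225.82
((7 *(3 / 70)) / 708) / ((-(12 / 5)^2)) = -5 / 67968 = -0.00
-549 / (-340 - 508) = 0.65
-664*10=-6640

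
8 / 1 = 8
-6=-6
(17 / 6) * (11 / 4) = 187 / 24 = 7.79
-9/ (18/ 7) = -7/ 2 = -3.50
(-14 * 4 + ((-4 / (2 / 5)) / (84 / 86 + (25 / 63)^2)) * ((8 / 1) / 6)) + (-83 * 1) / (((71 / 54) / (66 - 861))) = 688806166862 / 13743683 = 50118.02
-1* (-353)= 353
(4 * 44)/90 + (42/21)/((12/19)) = 461/90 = 5.12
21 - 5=16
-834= -834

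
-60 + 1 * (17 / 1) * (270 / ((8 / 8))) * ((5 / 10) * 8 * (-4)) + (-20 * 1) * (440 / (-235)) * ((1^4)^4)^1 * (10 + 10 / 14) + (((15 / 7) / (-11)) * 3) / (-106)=-28041714885 / 383614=-73098.78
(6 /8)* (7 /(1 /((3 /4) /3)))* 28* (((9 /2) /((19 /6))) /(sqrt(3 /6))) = 73.86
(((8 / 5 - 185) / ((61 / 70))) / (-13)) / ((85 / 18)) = 231084 / 67405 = 3.43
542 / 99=5.47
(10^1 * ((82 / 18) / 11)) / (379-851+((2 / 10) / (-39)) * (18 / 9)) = -13325 / 1518693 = -0.01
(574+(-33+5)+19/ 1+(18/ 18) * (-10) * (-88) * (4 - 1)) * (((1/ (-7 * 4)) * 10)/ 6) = -16025/ 84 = -190.77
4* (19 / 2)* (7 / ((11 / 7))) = 1862 / 11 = 169.27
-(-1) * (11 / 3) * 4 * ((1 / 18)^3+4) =256619 / 4374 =58.67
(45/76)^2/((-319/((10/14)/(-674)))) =10125/8693122592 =0.00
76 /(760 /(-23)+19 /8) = -2.48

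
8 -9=-1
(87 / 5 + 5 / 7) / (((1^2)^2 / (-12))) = -7608 / 35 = -217.37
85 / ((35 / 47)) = 799 / 7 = 114.14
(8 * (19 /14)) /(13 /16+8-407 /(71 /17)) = -86336 /704851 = -0.12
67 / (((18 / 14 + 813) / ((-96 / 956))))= -938 / 113525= -0.01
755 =755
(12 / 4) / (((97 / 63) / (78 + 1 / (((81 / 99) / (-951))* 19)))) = 60417 / 1843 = 32.78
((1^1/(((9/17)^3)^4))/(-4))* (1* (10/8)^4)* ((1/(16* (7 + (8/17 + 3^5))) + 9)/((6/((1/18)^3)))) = -0.32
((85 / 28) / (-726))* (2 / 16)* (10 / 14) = -425 / 1138368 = -0.00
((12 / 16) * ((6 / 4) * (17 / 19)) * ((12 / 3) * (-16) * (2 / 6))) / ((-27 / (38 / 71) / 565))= 153680 / 639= 240.50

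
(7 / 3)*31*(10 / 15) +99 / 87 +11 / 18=8695 / 174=49.97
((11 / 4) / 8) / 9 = 11 / 288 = 0.04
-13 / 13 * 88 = -88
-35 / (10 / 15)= -52.50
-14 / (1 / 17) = -238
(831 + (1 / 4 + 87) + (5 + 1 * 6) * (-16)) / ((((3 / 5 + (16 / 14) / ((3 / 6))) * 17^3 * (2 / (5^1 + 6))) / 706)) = 403501945 / 1984852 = 203.29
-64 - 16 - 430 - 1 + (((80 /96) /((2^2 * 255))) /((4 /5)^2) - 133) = -12612071 /19584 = -644.00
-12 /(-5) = 12 /5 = 2.40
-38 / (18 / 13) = -247 / 9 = -27.44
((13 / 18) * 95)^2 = 1525225 / 324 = 4707.48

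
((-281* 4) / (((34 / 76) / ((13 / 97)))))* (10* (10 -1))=-49973040 / 1649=-30305.06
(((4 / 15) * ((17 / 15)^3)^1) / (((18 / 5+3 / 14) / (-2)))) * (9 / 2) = -0.92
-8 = -8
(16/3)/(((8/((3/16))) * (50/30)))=0.08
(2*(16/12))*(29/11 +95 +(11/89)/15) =11471288/44055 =260.39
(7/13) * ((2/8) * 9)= 63/52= 1.21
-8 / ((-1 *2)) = 4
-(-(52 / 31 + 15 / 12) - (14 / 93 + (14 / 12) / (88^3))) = 390142937 / 126753792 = 3.08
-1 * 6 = -6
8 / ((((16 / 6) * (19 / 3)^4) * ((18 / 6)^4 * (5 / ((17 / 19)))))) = 51 / 12380495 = 0.00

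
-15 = -15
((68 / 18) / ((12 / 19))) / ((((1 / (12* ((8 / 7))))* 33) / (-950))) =-4909600 / 2079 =-2361.52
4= 4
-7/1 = -7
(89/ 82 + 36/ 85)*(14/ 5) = 4.22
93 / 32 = 2.91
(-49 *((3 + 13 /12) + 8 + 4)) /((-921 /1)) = 9457 /11052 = 0.86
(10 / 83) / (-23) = -10 / 1909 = -0.01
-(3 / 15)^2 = -0.04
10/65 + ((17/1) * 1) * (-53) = -11711/13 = -900.85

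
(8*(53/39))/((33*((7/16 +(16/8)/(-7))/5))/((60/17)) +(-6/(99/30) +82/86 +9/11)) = 45.81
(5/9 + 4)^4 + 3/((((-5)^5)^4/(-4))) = 269485569000244061893/625705718994140625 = 430.69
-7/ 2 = -3.50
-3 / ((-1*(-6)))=-1 / 2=-0.50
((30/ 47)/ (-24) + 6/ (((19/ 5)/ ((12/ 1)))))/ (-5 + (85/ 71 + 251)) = 4798535/ 62692172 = 0.08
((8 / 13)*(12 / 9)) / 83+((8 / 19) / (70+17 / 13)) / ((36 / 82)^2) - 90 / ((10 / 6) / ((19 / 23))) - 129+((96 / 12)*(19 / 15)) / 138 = -30713121874697 / 177026237505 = -173.49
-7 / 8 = -0.88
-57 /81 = -19 /27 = -0.70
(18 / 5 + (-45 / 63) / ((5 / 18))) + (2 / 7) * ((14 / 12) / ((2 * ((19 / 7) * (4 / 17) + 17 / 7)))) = 1.08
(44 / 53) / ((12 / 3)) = 11 / 53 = 0.21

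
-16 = -16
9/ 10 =0.90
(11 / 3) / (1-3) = -11 / 6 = -1.83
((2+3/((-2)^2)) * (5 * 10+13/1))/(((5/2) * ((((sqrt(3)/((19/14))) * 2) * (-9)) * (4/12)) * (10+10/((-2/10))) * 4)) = 209 * sqrt(3)/6400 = 0.06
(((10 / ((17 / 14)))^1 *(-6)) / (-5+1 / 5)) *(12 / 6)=350 / 17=20.59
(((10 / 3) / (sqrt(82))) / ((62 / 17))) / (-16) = -85*sqrt(82) / 122016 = -0.01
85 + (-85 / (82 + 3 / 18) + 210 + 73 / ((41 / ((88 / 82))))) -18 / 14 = 100526970 / 341243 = 294.59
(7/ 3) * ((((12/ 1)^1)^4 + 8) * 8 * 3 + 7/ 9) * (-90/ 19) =-313649770/ 57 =-5502627.54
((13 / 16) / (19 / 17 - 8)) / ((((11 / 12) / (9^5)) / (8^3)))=-42830208 / 11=-3893655.27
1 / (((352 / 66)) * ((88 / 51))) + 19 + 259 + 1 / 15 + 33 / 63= 278.70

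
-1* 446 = -446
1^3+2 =3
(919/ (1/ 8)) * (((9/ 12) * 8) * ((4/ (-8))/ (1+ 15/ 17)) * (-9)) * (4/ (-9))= -46869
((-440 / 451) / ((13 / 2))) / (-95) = 0.00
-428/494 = -214/247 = -0.87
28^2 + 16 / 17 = 13344 / 17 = 784.94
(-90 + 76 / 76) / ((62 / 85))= -7565 / 62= -122.02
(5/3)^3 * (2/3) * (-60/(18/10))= -25000/243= -102.88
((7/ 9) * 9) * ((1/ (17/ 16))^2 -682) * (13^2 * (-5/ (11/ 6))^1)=6985922580/ 3179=2197522.04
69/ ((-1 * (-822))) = 23/ 274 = 0.08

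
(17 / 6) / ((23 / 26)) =221 / 69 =3.20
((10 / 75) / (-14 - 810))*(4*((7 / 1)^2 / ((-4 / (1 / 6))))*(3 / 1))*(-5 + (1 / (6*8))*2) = -5831 / 296640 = -0.02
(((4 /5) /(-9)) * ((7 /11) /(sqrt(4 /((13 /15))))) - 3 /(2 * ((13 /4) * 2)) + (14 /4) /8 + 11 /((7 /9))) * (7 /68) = 1229 /832 - 49 * sqrt(195) /252450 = 1.47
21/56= 3/8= 0.38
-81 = -81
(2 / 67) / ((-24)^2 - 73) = 2 / 33701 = 0.00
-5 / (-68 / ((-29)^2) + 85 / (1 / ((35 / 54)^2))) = -12261780 / 87370837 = -0.14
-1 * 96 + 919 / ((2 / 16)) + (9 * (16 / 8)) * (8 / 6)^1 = 7280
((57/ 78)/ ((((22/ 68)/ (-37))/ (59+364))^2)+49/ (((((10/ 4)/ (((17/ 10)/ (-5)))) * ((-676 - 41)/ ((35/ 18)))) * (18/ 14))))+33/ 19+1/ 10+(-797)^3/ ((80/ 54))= 475051141929328049351/ 347149459800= 1368434052.02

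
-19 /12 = -1.58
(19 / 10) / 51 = 19 / 510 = 0.04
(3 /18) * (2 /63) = 1 /189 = 0.01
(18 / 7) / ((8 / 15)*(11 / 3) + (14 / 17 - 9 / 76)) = 1046520 / 1082837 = 0.97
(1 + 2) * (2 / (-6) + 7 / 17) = 4 / 17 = 0.24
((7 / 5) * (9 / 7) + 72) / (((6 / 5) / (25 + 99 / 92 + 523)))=6213345 / 184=33768.18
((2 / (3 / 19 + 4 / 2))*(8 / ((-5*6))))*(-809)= 122968 / 615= 199.95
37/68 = 0.54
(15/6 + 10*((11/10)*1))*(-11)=-297/2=-148.50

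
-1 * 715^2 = -511225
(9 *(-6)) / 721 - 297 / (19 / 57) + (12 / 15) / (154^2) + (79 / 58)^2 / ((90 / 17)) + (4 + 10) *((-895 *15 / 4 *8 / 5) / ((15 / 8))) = -1515620179902365 / 36978319224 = -40986.72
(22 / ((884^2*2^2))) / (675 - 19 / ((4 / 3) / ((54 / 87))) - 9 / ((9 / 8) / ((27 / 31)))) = 9889 / 926196498864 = 0.00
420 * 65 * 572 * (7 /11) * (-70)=-695604000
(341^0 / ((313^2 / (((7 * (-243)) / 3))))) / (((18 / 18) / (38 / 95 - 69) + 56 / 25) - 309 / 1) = 540225 / 28635163072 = 0.00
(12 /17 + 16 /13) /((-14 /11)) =-2354 /1547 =-1.52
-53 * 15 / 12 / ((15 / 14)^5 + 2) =-35630840 / 1835023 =-19.42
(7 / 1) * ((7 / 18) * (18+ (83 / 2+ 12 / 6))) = 2009 / 12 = 167.42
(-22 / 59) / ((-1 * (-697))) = -22 / 41123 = -0.00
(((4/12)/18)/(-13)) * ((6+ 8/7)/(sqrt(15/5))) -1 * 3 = -3 -25 * sqrt(3)/7371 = -3.01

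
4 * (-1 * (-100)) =400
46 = 46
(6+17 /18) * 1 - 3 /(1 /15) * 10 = -7975 /18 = -443.06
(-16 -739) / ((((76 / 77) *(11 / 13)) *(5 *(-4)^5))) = 13741 / 77824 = 0.18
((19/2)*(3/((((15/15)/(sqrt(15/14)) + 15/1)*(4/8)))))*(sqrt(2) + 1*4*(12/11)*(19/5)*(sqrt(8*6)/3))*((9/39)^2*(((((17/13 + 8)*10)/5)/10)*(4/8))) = 7.03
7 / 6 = 1.17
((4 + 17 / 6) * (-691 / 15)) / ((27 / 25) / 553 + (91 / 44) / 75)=-1723374730 / 161661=-10660.42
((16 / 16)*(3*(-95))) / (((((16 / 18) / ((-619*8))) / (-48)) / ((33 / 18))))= -139720680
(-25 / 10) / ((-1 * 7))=5 / 14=0.36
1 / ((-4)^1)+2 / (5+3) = 0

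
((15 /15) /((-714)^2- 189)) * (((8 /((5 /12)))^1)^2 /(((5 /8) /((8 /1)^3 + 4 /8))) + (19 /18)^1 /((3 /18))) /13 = 4534367 /99373365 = 0.05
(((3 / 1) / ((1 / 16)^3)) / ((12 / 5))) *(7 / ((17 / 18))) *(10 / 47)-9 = 6444009 / 799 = 8065.09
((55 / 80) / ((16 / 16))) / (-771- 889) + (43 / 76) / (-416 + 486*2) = 42329 / 70144960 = 0.00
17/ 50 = 0.34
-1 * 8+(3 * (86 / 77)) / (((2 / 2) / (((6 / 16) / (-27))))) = -7435 / 924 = -8.05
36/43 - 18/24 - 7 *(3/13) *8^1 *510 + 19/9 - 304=-138706097/20124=-6892.57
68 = 68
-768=-768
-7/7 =-1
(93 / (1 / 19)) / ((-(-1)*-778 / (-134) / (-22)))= -6695.52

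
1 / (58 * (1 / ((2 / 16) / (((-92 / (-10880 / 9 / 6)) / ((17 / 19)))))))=1445 / 342171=0.00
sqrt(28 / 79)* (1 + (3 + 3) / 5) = 1.31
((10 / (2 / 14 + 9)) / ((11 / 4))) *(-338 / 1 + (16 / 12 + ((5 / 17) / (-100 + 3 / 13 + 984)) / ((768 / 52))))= -29473791095 / 220115456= -133.90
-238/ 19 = -12.53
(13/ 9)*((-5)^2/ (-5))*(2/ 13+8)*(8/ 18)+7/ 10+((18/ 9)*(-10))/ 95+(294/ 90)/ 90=-986771/ 38475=-25.65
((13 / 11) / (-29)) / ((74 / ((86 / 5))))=-559 / 59015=-0.01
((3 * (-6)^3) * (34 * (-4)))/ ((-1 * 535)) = -88128/ 535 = -164.73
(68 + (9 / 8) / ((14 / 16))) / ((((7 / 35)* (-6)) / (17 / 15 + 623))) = -2270285 / 63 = -36036.27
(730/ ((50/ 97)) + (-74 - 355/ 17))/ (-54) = -56156/ 2295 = -24.47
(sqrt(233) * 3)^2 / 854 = 2097 / 854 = 2.46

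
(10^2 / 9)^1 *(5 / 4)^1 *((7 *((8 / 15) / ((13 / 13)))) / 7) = 200 / 27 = 7.41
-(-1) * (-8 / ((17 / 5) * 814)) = -20 / 6919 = -0.00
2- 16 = -14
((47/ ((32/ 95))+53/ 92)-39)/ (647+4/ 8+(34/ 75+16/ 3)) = 0.15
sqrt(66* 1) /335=sqrt(66) /335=0.02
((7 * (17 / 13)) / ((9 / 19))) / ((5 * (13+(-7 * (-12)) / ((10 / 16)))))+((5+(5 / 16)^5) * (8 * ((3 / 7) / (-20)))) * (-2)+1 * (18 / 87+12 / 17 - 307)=-23741348909251357 / 78007836082176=-304.35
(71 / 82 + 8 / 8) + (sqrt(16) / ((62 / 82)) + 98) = 267307 / 2542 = 105.16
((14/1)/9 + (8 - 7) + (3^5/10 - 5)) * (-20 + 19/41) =-426.98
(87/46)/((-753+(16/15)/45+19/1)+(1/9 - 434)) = -58725/36262214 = -0.00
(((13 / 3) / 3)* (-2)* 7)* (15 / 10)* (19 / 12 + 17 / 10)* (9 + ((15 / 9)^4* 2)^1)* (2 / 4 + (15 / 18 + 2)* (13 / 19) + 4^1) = -15667.05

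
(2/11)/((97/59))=118/1067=0.11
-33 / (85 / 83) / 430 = -2739 / 36550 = -0.07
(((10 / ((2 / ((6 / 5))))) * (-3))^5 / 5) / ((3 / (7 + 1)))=-5038848 / 5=-1007769.60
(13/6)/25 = 13/150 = 0.09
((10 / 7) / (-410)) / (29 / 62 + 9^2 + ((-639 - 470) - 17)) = 62 / 18586407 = 0.00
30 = 30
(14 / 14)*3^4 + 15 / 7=582 / 7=83.14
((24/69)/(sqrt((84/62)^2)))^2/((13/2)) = 30752/3032757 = 0.01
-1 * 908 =-908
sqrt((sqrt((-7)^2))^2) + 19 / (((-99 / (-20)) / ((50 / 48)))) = 11.00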